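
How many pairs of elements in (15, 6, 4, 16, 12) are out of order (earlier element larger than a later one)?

5

Listing every pair i<j with a[i]>a[j] (using 0-based positions):
(0,1): 15 > 6
(0,2): 15 > 4
(0,4): 15 > 12
(1,2): 6 > 4
(3,4): 16 > 12
That's 5 pairs.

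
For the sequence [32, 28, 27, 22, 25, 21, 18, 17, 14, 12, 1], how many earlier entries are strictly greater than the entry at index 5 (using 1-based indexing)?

3

The element at index 5 is 25.
Elements before it: 32, 28, 27, 22
Those larger than 25: 32, 28, 27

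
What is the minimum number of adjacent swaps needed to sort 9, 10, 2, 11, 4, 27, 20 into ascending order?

Adjacent swaps: 6

Minimum adjacent swaps = number of inversions (each swap of adjacent out-of-order elements removes one inversion and no swap can remove more).
Count inversions — for each element, later elements that are smaller:
9: 2, 4 → 2
10: 2, 4 → 2
2: none → 0
11: 4 → 1
4: none → 0
27: 20 → 1
20: none → 0
Total inversions: 2 + 2 + 0 + 1 + 0 + 1 + 0 = 6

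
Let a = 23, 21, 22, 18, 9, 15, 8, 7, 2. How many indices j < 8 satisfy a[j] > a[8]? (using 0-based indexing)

The element at index 8 is 2.
Elements before it: 23, 21, 22, 18, 9, 15, 8, 7
Those larger than 2: 23, 21, 22, 18, 9, 15, 8, 7

8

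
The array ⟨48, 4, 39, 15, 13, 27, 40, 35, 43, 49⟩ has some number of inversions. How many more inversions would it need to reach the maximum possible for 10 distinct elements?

31 inversions short

Maximum inversions for 10 distinct elements is C(10, 2) = 10·9/2 = 45.
Current inversions — for each element, count later smaller elements:
48: 8
4: 0
39: 4
15: 1
13: 0
27: 0
40: 1
35: 0
43: 0
49: 0
Current total: 8 + 0 + 4 + 1 + 0 + 0 + 1 + 0 + 0 + 0 = 14
Shortfall: 45 − 14 = 31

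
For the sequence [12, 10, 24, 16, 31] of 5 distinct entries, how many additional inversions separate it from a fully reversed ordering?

8

Maximum inversions for 5 distinct elements is C(5, 2) = 5·4/2 = 10.
Current inversions — for each element, count later smaller elements:
12: 1
10: 0
24: 1
16: 0
31: 0
Current total: 1 + 0 + 1 + 0 + 0 = 2
Shortfall: 10 − 2 = 8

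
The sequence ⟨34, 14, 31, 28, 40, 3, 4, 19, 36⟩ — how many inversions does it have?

19 inversions

Count, for each position, how many later elements it exceeds:
34: 6
14: 2
31: 4
28: 3
40: 4
3: 0
4: 0
19: 0
36: 0
Sum: 6 + 2 + 4 + 3 + 4 + 0 + 0 + 0 + 0 = 19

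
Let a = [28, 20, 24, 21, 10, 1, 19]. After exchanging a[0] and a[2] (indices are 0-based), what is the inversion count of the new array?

Positions 0 and 2 hold 28 and 24; after swapping, the array is [24, 20, 28, 21, 10, 1, 19].
Count, for each position, how many later elements it exceeds:
24: 5
20: 3
28: 4
21: 3
10: 1
1: 0
19: 0
Sum: 5 + 3 + 4 + 3 + 1 + 0 + 0 = 16

Inversions: 16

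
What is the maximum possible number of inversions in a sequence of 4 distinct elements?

6 inversions

A reversed (strictly descending) arrangement makes every pair an inversion, giving C(4, 2) inversions.
C(4, 2) = 4·3/2 = 6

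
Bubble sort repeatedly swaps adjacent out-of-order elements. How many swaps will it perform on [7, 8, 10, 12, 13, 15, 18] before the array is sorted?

Minimum adjacent swaps = number of inversions (each swap of adjacent out-of-order elements removes one inversion and no swap can remove more).
Count inversions — for each element, later elements that are smaller:
7: none → 0
8: none → 0
10: none → 0
12: none → 0
13: none → 0
15: none → 0
18: none → 0
Total inversions: 0 + 0 + 0 + 0 + 0 + 0 + 0 = 0

0 adjacent swaps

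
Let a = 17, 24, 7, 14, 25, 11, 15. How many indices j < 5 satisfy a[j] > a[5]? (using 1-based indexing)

0

The element at index 5 is 25.
Elements before it: 17, 24, 7, 14
None of them are larger than 25.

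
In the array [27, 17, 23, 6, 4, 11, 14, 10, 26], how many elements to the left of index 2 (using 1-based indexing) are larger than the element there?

The element at index 2 is 17.
Elements before it: 27
Those larger than 17: 27

1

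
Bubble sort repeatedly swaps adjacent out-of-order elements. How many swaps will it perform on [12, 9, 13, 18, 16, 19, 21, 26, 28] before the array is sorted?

The minimum number of adjacent swaps to sort an array equals its inversion count, since every such swap removes exactly one inversion.
Count inversions — for each element, later elements that are smaller:
12: 9 → 1
9: none → 0
13: none → 0
18: 16 → 1
16: none → 0
19: none → 0
21: none → 0
26: none → 0
28: none → 0
Total inversions: 1 + 0 + 0 + 1 + 0 + 0 + 0 + 0 + 0 = 2

2 adjacent swaps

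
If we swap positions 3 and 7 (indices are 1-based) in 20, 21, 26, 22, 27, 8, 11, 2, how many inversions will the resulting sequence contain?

15 inversions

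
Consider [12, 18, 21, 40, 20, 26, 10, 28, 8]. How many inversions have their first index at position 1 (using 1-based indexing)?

2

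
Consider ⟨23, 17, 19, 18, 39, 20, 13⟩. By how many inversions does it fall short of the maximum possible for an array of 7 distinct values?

9 inversions short

Maximum inversions for 7 distinct elements is C(7, 2) = 7·6/2 = 21.
Current inversions — for each element, count later smaller elements:
23: 5
17: 1
19: 2
18: 1
39: 2
20: 1
13: 0
Current total: 5 + 1 + 2 + 1 + 2 + 1 + 0 = 12
Shortfall: 21 − 12 = 9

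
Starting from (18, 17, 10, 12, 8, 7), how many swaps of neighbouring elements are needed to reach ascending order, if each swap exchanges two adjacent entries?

Minimum adjacent swaps = number of inversions (each swap of adjacent out-of-order elements removes one inversion and no swap can remove more).
Count inversions — for each element, later elements that are smaller:
18: 17, 10, 12, 8, 7 → 5
17: 10, 12, 8, 7 → 4
10: 8, 7 → 2
12: 8, 7 → 2
8: 7 → 1
7: none → 0
Total inversions: 5 + 4 + 2 + 2 + 1 + 0 = 14

14 adjacent swaps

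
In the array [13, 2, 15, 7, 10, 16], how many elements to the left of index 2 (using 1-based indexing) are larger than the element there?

1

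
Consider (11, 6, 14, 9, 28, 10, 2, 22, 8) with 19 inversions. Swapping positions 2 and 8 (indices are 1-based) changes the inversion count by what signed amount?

+7

Positions 2 and 8 hold 6 and 22; after swapping, the array is [11, 22, 14, 9, 28, 10, 2, 6, 8].
For each element, count later entries that are smaller:
11 → 9, 10, 2, 6, 8 → 5
22 → 14, 9, 10, 2, 6, 8 → 6
14 → 9, 10, 2, 6, 8 → 5
9 → 2, 6, 8 → 3
28 → 10, 2, 6, 8 → 4
10 → 2, 6, 8 → 3
2 → none → 0
6 → none → 0
8 → none → 0
Sum: 5 + 6 + 5 + 3 + 4 + 3 + 0 + 0 + 0 = 26
Change: 26 − 19 = +7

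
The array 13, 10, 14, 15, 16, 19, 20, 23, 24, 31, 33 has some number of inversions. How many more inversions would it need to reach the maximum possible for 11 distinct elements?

Maximum inversions for 11 distinct elements is C(11, 2) = 11·10/2 = 55.
Current inversions — for each element, count later smaller elements:
13: 1
10: 0
14: 0
15: 0
16: 0
19: 0
20: 0
23: 0
24: 0
31: 0
33: 0
Current total: 1 + 0 + 0 + 0 + 0 + 0 + 0 + 0 + 0 + 0 + 0 = 1
Shortfall: 55 − 1 = 54

54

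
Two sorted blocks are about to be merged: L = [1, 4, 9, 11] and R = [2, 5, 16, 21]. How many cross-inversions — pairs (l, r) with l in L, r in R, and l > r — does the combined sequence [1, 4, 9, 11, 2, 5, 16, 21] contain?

For each element r of the right run, count left-run elements greater than r:
r = 2: 4, 9, 11 → 3
r = 5: 9, 11 → 2
r = 16: none → 0
r = 21: none → 0
Cross-inversions: 3 + 2 + 0 + 0 = 5

5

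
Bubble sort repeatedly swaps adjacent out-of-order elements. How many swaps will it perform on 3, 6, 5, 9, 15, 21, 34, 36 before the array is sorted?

The minimum number of adjacent swaps to sort an array equals its inversion count, since every such swap removes exactly one inversion.
Count inversions — for each element, later elements that are smaller:
3: none → 0
6: 5 → 1
5: none → 0
9: none → 0
15: none → 0
21: none → 0
34: none → 0
36: none → 0
Total inversions: 0 + 1 + 0 + 0 + 0 + 0 + 0 + 0 = 1

1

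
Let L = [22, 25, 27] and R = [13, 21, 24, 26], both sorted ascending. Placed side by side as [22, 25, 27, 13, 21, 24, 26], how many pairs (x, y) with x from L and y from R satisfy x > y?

9 split inversions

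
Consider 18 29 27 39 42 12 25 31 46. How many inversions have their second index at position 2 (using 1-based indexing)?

0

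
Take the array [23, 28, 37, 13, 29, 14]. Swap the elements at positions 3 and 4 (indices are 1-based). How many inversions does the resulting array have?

7 inversions

Positions 3 and 4 hold 37 and 13; after swapping, the array is [23, 28, 13, 37, 29, 14].
Count, for each position, how many later elements it exceeds:
23: 2
28: 2
13: 0
37: 2
29: 1
14: 0
Sum: 2 + 2 + 0 + 2 + 1 + 0 = 7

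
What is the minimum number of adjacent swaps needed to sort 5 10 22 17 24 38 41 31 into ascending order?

The minimum number of adjacent swaps to sort an array equals its inversion count, since every such swap removes exactly one inversion.
Count inversions — for each element, later elements that are smaller:
5: none → 0
10: none → 0
22: 17 → 1
17: none → 0
24: none → 0
38: 31 → 1
41: 31 → 1
31: none → 0
Total inversions: 0 + 0 + 1 + 0 + 0 + 1 + 1 + 0 = 3

3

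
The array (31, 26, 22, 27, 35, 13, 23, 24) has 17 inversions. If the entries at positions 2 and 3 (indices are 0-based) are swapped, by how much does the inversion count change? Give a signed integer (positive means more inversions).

Positions 2 and 3 hold 22 and 27; after swapping, the array is [31, 26, 27, 22, 35, 13, 23, 24].
Sweep left to right; for each value list the smaller values that follow it:
31 → 26, 27, 22, 13, 23, 24 → 6
26 → 22, 13, 23, 24 → 4
27 → 22, 13, 23, 24 → 4
22 → 13 → 1
35 → 13, 23, 24 → 3
13 → none → 0
23 → none → 0
24 → none → 0
Sum: 6 + 4 + 4 + 1 + 3 + 0 + 0 + 0 = 18
Change: 18 − 17 = +1

+1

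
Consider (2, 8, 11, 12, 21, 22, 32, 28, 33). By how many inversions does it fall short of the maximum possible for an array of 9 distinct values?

35 inversions short

Maximum inversions for 9 distinct elements is C(9, 2) = 9·8/2 = 36.
Current inversions — for each element, count later smaller elements:
2: 0
8: 0
11: 0
12: 0
21: 0
22: 0
32: 1
28: 0
33: 0
Current total: 0 + 0 + 0 + 0 + 0 + 0 + 1 + 0 + 0 = 1
Shortfall: 36 − 1 = 35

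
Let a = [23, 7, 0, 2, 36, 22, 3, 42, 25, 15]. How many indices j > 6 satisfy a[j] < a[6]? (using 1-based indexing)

2 such elements

The element at index 6 is 22.
Elements after it: 3, 42, 25, 15
Those smaller than 22: 3, 15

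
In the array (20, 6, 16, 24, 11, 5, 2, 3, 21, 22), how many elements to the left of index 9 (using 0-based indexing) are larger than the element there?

1

The element at index 9 is 22.
Elements before it: 20, 6, 16, 24, 11, 5, 2, 3, 21
Those larger than 22: 24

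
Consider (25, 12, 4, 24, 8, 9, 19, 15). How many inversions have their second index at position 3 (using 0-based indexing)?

The element at index 3 is 24.
Elements before it: 25, 12, 4
Those larger than 24: 25

1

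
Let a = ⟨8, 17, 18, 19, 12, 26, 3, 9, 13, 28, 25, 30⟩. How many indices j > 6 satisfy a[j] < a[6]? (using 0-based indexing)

0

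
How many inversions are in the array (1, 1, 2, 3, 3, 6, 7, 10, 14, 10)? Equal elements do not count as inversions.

1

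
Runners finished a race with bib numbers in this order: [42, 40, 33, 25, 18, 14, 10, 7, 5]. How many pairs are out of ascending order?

Count, for each position, how many later elements it exceeds:
42: 8
40: 7
33: 6
25: 5
18: 4
14: 3
10: 2
7: 1
5: 0
Sum: 8 + 7 + 6 + 5 + 4 + 3 + 2 + 1 + 0 = 36

36 inversions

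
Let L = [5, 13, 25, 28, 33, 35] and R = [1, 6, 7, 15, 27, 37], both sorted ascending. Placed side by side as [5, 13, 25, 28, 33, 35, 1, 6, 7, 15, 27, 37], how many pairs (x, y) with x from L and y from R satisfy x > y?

23 cross-inversions

Count, for every r in R, how many entries of L exceed r:
r = 1: 5, 13, 25, 28, 33, 35 → 6
r = 6: 13, 25, 28, 33, 35 → 5
r = 7: 13, 25, 28, 33, 35 → 5
r = 15: 25, 28, 33, 35 → 4
r = 27: 28, 33, 35 → 3
r = 37: none → 0
Cross-inversions: 6 + 5 + 5 + 4 + 3 + 0 = 23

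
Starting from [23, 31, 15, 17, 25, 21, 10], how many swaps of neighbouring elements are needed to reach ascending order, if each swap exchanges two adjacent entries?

Swaps: 14

Each adjacent swap fixes exactly one inversion, so the minimum swap count equals the number of inversions.
Count inversions — for each element, later elements that are smaller:
23: 15, 17, 21, 10 → 4
31: 15, 17, 25, 21, 10 → 5
15: 10 → 1
17: 10 → 1
25: 21, 10 → 2
21: 10 → 1
10: none → 0
Total inversions: 4 + 5 + 1 + 1 + 2 + 1 + 0 = 14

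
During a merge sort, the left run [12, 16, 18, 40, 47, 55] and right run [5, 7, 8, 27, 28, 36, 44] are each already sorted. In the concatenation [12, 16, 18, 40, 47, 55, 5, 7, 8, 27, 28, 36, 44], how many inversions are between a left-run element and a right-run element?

29

For each element r of the right run, count left-run elements greater than r:
r = 5: 12, 16, 18, 40, 47, 55 → 6
r = 7: 12, 16, 18, 40, 47, 55 → 6
r = 8: 12, 16, 18, 40, 47, 55 → 6
r = 27: 40, 47, 55 → 3
r = 28: 40, 47, 55 → 3
r = 36: 40, 47, 55 → 3
r = 44: 47, 55 → 2
Cross-inversions: 6 + 6 + 6 + 3 + 3 + 3 + 2 = 29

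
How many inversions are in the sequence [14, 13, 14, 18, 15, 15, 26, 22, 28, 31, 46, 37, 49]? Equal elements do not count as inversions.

5 inversions

For each element, count later entries that are smaller:
14 → 13 → 1
13 → none → 0
14 → none → 0
18 → 15, 15 → 2
15 → none → 0
15 → none → 0
26 → 22 → 1
22 → none → 0
28 → none → 0
31 → none → 0
46 → 37 → 1
37 → none → 0
49 → none → 0
Sum: 1 + 0 + 0 + 2 + 0 + 0 + 1 + 0 + 0 + 0 + 1 + 0 + 0 = 5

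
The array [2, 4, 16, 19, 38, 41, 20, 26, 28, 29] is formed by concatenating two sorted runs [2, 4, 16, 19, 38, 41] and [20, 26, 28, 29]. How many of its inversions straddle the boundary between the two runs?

8 split inversions

Take each right-half value and tally the left-half values above it:
r = 20: 38, 41 → 2
r = 26: 38, 41 → 2
r = 28: 38, 41 → 2
r = 29: 38, 41 → 2
Cross-inversions: 2 + 2 + 2 + 2 = 8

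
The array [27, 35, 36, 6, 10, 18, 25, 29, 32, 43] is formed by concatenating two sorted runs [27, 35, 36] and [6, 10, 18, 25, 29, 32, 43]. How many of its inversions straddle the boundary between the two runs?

16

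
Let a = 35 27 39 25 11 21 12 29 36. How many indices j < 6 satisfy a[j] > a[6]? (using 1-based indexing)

The element at index 6 is 21.
Elements before it: 35, 27, 39, 25, 11
Those larger than 21: 35, 27, 39, 25

4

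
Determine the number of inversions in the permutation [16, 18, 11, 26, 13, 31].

5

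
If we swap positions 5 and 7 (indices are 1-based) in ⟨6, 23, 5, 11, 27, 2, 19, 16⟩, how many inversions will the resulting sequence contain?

12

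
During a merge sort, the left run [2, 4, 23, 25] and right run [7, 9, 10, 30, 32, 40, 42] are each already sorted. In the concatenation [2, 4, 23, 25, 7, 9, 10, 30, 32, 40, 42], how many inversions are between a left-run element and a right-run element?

Count, for every r in R, how many entries of L exceed r:
r = 7: 23, 25 → 2
r = 9: 23, 25 → 2
r = 10: 23, 25 → 2
r = 30: none → 0
r = 32: none → 0
r = 40: none → 0
r = 42: none → 0
Cross-inversions: 2 + 2 + 2 + 0 + 0 + 0 + 0 = 6

6 cross-inversions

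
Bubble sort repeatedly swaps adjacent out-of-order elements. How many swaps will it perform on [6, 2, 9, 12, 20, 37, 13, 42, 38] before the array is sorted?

4

Each adjacent swap fixes exactly one inversion, so the minimum swap count equals the number of inversions.
Count inversions — for each element, later elements that are smaller:
6: 2 → 1
2: none → 0
9: none → 0
12: none → 0
20: 13 → 1
37: 13 → 1
13: none → 0
42: 38 → 1
38: none → 0
Total inversions: 1 + 0 + 0 + 0 + 1 + 1 + 0 + 1 + 0 = 4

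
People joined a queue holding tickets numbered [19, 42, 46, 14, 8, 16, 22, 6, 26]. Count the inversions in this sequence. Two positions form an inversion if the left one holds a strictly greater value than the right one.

Sweep left to right; for each value list the smaller values that follow it:
19: 4
42: 6
46: 6
14: 2
8: 1
16: 1
22: 1
6: 0
26: 0
Sum: 4 + 6 + 6 + 2 + 1 + 1 + 1 + 0 + 0 = 21

21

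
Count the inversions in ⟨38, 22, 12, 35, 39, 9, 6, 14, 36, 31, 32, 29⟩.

Element-by-element contributions:
38: 10
22: 4
12: 2
35: 6
39: 7
9: 1
6: 0
14: 0
36: 3
31: 1
32: 1
29: 0
Sum: 10 + 4 + 2 + 6 + 7 + 1 + 0 + 0 + 3 + 1 + 1 + 0 = 35

35 inversions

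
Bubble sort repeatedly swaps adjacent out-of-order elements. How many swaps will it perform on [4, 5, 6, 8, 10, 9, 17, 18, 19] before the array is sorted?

Each adjacent swap fixes exactly one inversion, so the minimum swap count equals the number of inversions.
Count inversions — for each element, later elements that are smaller:
4: none → 0
5: none → 0
6: none → 0
8: none → 0
10: 9 → 1
9: none → 0
17: none → 0
18: none → 0
19: none → 0
Total inversions: 0 + 0 + 0 + 0 + 1 + 0 + 0 + 0 + 0 = 1

There is 1 swap.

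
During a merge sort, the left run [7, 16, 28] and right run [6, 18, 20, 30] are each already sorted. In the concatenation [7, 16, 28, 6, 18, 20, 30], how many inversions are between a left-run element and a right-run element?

5

Take each right-half value and tally the left-half values above it:
r = 6: 7, 16, 28 → 3
r = 18: 28 → 1
r = 20: 28 → 1
r = 30: none → 0
Cross-inversions: 3 + 1 + 1 + 0 = 5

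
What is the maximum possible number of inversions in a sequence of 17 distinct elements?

Inversions: 136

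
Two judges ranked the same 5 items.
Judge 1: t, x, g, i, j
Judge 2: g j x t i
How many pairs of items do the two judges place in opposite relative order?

6

Assign each item its position (1..5) in the first ordering, then rewrite the second ordering as that position sequence:
positions: t→1, x→2, g→3, i→4, j→5
second ordering as positions: [3, 5, 2, 1, 4]
Discordant pairs = inversions in this position sequence.
3: 2, 1 → 2
5: 2, 1, 4 → 3
2: 1 → 1
1: 0
4: 0
Total: 2 + 3 + 1 + 0 + 0 = 6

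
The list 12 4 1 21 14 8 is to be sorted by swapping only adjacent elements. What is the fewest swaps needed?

The minimum number of adjacent swaps to sort an array equals its inversion count, since every such swap removes exactly one inversion.
Count inversions — for each element, later elements that are smaller:
12: 4, 1, 8 → 3
4: 1 → 1
1: none → 0
21: 14, 8 → 2
14: 8 → 1
8: none → 0
Total inversions: 3 + 1 + 0 + 2 + 1 + 0 = 7

7 adjacent swaps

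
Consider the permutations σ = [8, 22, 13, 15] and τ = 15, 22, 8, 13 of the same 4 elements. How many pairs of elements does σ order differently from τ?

4 discordant pairs

Assign each item its position (1..4) in the first ordering, then rewrite the second ordering as that position sequence:
positions: 8→1, 22→2, 13→3, 15→4
second ordering as positions: [4, 2, 1, 3]
Discordant pairs = inversions in this position sequence.
4: 2, 1, 3 → 3
2: 1 → 1
1: 0
3: 0
Total: 3 + 1 + 0 + 0 = 4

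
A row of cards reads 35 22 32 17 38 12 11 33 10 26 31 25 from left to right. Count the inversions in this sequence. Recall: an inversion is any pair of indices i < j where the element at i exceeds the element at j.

For each element, count later entries that are smaller:
35: 10
22: 4
32: 7
17: 3
38: 7
12: 2
11: 1
33: 4
10: 0
26: 1
31: 1
25: 0
Sum: 10 + 4 + 7 + 3 + 7 + 2 + 1 + 4 + 0 + 1 + 1 + 0 = 40

40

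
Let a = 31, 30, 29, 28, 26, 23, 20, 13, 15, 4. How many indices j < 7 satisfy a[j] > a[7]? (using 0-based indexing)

7 such elements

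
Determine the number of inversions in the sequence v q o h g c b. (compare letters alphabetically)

21

Count, for each position, how many later elements it exceeds:
v: 6
q: 5
o: 4
h: 3
g: 2
c: 1
b: 0
Sum: 6 + 5 + 4 + 3 + 2 + 1 + 0 = 21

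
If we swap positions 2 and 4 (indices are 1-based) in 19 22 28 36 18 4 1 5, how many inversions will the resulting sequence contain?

Positions 2 and 4 hold 22 and 36; after swapping, the array is [19, 36, 28, 22, 18, 4, 1, 5].
Element-by-element contributions:
19: 4
36: 6
28: 5
22: 4
18: 3
4: 1
1: 0
5: 0
Sum: 4 + 6 + 5 + 4 + 3 + 1 + 0 + 0 = 23

Inversions: 23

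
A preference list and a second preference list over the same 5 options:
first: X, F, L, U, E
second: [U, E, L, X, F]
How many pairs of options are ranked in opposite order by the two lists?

8

Assign each item its position (1..5) in the first ordering, then rewrite the second ordering as that position sequence:
positions: X→1, F→2, L→3, U→4, E→5
second ordering as positions: [4, 5, 3, 1, 2]
Discordant pairs = inversions in this position sequence.
4: 3, 1, 2 → 3
5: 3, 1, 2 → 3
3: 1, 2 → 2
1: 0
2: 0
Total: 3 + 3 + 2 + 0 + 0 = 8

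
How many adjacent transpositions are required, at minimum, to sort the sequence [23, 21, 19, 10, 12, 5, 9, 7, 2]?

There are 33 adjacent swaps.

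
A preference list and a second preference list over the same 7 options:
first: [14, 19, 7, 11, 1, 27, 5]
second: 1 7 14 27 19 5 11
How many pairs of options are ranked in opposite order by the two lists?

There are 9 pairs.

Assign each item its position (1..7) in the first ordering, then rewrite the second ordering as that position sequence:
positions: 14→1, 19→2, 7→3, 11→4, 1→5, 27→6, 5→7
second ordering as positions: [5, 3, 1, 6, 2, 7, 4]
Discordant pairs = inversions in this position sequence.
5: 3, 1, 2, 4 → 4
3: 1, 2 → 2
1: 0
6: 2, 4 → 2
2: 0
7: 4 → 1
4: 0
Total: 4 + 2 + 0 + 2 + 0 + 1 + 0 = 9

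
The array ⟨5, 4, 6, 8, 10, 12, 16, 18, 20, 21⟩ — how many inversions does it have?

1

Count, for each position, how many later elements it exceeds:
5: 1
4: 0
6: 0
8: 0
10: 0
12: 0
16: 0
18: 0
20: 0
21: 0
Sum: 1 + 0 + 0 + 0 + 0 + 0 + 0 + 0 + 0 + 0 = 1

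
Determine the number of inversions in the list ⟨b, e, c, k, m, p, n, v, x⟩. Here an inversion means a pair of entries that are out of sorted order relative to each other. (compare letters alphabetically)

2 inversions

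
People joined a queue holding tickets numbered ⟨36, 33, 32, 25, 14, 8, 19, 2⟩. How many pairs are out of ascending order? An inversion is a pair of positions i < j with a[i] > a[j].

Element-by-element contributions:
36: 7
33: 6
32: 5
25: 4
14: 2
8: 1
19: 1
2: 0
Sum: 7 + 6 + 5 + 4 + 2 + 1 + 1 + 0 = 26

26 inversions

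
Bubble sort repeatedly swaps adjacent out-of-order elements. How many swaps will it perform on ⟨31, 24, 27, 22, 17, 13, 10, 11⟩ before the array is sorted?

The minimum number of adjacent swaps to sort an array equals its inversion count, since every such swap removes exactly one inversion.
Count inversions — for each element, later elements that are smaller:
31: 24, 27, 22, 17, 13, 10, 11 → 7
24: 22, 17, 13, 10, 11 → 5
27: 22, 17, 13, 10, 11 → 5
22: 17, 13, 10, 11 → 4
17: 13, 10, 11 → 3
13: 10, 11 → 2
10: none → 0
11: none → 0
Total inversions: 7 + 5 + 5 + 4 + 3 + 2 + 0 + 0 = 26

26 swaps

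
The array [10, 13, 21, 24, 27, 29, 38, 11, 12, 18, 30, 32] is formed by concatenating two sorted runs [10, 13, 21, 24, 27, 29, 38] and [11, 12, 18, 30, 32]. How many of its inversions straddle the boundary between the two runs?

Take each right-half value and tally the left-half values above it:
r = 11: 13, 21, 24, 27, 29, 38 → 6
r = 12: 13, 21, 24, 27, 29, 38 → 6
r = 18: 21, 24, 27, 29, 38 → 5
r = 30: 38 → 1
r = 32: 38 → 1
Cross-inversions: 6 + 6 + 5 + 1 + 1 = 19

There are 19 split inversions.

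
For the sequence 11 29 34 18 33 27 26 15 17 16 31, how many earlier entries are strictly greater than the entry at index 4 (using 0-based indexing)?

The element at index 4 is 33.
Elements before it: 11, 29, 34, 18
Those larger than 33: 34

1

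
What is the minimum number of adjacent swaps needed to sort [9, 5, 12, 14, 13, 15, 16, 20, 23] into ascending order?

The minimum number of adjacent swaps to sort an array equals its inversion count, since every such swap removes exactly one inversion.
Count inversions — for each element, later elements that are smaller:
9: 5 → 1
5: none → 0
12: none → 0
14: 13 → 1
13: none → 0
15: none → 0
16: none → 0
20: none → 0
23: none → 0
Total inversions: 1 + 0 + 0 + 1 + 0 + 0 + 0 + 0 + 0 = 2

2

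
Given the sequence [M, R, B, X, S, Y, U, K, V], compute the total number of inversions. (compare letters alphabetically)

Sweep left to right; for each value list the smaller values that follow it:
M: 2
R: 2
B: 0
X: 4
S: 1
Y: 3
U: 1
K: 0
V: 0
Sum: 2 + 2 + 0 + 4 + 1 + 3 + 1 + 0 + 0 = 13

There are 13 inversions.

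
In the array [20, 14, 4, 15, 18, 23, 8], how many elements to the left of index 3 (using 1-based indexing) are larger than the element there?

2

The element at index 3 is 4.
Elements before it: 20, 14
Those larger than 4: 20, 14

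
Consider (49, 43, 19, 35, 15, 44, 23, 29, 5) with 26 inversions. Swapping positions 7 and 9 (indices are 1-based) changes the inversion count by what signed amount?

-1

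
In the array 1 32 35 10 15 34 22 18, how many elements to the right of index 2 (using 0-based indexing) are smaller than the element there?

5 such elements

The element at index 2 is 35.
Elements after it: 10, 15, 34, 22, 18
Those smaller than 35: 10, 15, 34, 22, 18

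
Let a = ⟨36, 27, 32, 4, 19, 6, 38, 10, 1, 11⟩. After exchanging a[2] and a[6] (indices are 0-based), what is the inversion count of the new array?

31

Positions 2 and 6 hold 32 and 38; after swapping, the array is [36, 27, 38, 4, 19, 6, 32, 10, 1, 11].
Element-by-element contributions:
36: 8
27: 6
38: 7
4: 1
19: 4
6: 1
32: 3
10: 1
1: 0
11: 0
Sum: 8 + 6 + 7 + 1 + 4 + 1 + 3 + 1 + 0 + 0 = 31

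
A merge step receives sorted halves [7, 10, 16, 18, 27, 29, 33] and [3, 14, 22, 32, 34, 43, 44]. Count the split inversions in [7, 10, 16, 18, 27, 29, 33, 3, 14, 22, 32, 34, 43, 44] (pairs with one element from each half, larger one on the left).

16

For each element r of the right run, count left-run elements greater than r:
r = 3: 7, 10, 16, 18, 27, 29, 33 → 7
r = 14: 16, 18, 27, 29, 33 → 5
r = 22: 27, 29, 33 → 3
r = 32: 33 → 1
r = 34: none → 0
r = 43: none → 0
r = 44: none → 0
Cross-inversions: 7 + 5 + 3 + 1 + 0 + 0 + 0 = 16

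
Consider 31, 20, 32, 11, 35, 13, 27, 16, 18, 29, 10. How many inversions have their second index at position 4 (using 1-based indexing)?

The element at index 4 is 11.
Elements before it: 31, 20, 32
Those larger than 11: 31, 20, 32

3 such elements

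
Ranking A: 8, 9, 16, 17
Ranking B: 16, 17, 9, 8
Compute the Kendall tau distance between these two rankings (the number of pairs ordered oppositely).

Discordant pairs: 5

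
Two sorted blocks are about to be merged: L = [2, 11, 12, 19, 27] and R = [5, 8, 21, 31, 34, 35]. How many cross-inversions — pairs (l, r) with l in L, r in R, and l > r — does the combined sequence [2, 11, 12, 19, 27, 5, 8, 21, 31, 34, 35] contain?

9

Take each right-half value and tally the left-half values above it:
r = 5: 11, 12, 19, 27 → 4
r = 8: 11, 12, 19, 27 → 4
r = 21: 27 → 1
r = 31: none → 0
r = 34: none → 0
r = 35: none → 0
Cross-inversions: 4 + 4 + 1 + 0 + 0 + 0 = 9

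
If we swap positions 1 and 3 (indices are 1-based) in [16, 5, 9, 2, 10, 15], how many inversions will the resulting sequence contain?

6 inversions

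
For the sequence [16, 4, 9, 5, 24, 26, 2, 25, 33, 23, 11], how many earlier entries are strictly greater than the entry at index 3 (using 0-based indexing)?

The element at index 3 is 5.
Elements before it: 16, 4, 9
Those larger than 5: 16, 9

2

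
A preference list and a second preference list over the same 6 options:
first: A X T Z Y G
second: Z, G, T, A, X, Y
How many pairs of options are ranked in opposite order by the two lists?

Assign each item its position (1..6) in the first ordering, then rewrite the second ordering as that position sequence:
positions: A→1, X→2, T→3, Z→4, Y→5, G→6
second ordering as positions: [4, 6, 3, 1, 2, 5]
Discordant pairs = inversions in this position sequence.
4: 3, 1, 2 → 3
6: 3, 1, 2, 5 → 4
3: 1, 2 → 2
1: 0
2: 0
5: 0
Total: 3 + 4 + 2 + 0 + 0 + 0 = 9

9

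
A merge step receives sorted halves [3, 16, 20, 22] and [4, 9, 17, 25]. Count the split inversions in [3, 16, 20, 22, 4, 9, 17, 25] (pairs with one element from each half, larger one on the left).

Count, for every r in R, how many entries of L exceed r:
r = 4: 16, 20, 22 → 3
r = 9: 16, 20, 22 → 3
r = 17: 20, 22 → 2
r = 25: none → 0
Cross-inversions: 3 + 3 + 2 + 0 = 8

8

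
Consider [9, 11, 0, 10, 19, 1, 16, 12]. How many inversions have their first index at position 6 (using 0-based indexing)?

1 such element

The element at index 6 is 16.
Elements after it: 12
Those smaller than 16: 12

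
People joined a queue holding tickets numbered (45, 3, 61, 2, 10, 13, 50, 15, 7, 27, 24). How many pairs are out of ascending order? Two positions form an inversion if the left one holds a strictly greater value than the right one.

For each element, count later entries that are smaller:
45 → 3, 2, 10, 13, 15, 7, 27, 24 → 8
3 → 2 → 1
61 → 2, 10, 13, 50, 15, 7, 27, 24 → 8
2 → none → 0
10 → 7 → 1
13 → 7 → 1
50 → 15, 7, 27, 24 → 4
15 → 7 → 1
7 → none → 0
27 → 24 → 1
24 → none → 0
Sum: 8 + 1 + 8 + 0 + 1 + 1 + 4 + 1 + 0 + 1 + 0 = 25

Inversions: 25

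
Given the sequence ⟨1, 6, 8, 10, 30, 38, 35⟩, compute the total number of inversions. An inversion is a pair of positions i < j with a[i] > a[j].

Element-by-element contributions:
1: 0
6: 0
8: 0
10: 0
30: 0
38: 1
35: 0
Sum: 0 + 0 + 0 + 0 + 0 + 1 + 0 = 1

Out-of-order pairs: 1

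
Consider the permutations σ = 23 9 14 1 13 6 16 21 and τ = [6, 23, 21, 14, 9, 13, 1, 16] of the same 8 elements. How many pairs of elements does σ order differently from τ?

12

Assign each item its position (1..8) in the first ordering, then rewrite the second ordering as that position sequence:
positions: 23→1, 9→2, 14→3, 1→4, 13→5, 6→6, 16→7, 21→8
second ordering as positions: [6, 1, 8, 3, 2, 5, 4, 7]
Discordant pairs = inversions in this position sequence.
6: 1, 3, 2, 5, 4 → 5
1: 0
8: 3, 2, 5, 4, 7 → 5
3: 2 → 1
2: 0
5: 4 → 1
4: 0
7: 0
Total: 5 + 0 + 5 + 1 + 0 + 1 + 0 + 0 = 12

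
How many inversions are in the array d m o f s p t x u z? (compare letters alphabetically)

4 out-of-order pairs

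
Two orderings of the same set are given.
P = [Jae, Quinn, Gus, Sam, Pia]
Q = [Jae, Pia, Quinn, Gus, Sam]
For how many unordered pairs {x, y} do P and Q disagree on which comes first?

3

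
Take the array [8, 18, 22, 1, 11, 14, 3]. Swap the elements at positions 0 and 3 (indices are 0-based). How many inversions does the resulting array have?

11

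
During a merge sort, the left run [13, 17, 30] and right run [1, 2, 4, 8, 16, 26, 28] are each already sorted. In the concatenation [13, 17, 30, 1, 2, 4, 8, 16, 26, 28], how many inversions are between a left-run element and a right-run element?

Take each right-half value and tally the left-half values above it:
r = 1: 13, 17, 30 → 3
r = 2: 13, 17, 30 → 3
r = 4: 13, 17, 30 → 3
r = 8: 13, 17, 30 → 3
r = 16: 17, 30 → 2
r = 26: 30 → 1
r = 28: 30 → 1
Cross-inversions: 3 + 3 + 3 + 3 + 2 + 1 + 1 = 16

16 cross-inversions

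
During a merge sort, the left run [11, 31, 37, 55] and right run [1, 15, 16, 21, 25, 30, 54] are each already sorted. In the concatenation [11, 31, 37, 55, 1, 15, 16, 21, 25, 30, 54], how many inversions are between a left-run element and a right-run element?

Take each right-half value and tally the left-half values above it:
r = 1: 11, 31, 37, 55 → 4
r = 15: 31, 37, 55 → 3
r = 16: 31, 37, 55 → 3
r = 21: 31, 37, 55 → 3
r = 25: 31, 37, 55 → 3
r = 30: 31, 37, 55 → 3
r = 54: 55 → 1
Cross-inversions: 4 + 3 + 3 + 3 + 3 + 3 + 1 = 20

There are 20 split inversions.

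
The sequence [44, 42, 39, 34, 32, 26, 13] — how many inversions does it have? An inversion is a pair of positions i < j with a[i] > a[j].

For each element, count later entries that are smaller:
44: 6
42: 5
39: 4
34: 3
32: 2
26: 1
13: 0
Sum: 6 + 5 + 4 + 3 + 2 + 1 + 0 = 21

21 inversions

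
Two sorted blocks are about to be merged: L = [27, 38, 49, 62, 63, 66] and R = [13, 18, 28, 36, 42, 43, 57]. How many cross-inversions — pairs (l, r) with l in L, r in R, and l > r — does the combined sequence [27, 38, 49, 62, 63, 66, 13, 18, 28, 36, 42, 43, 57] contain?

Take each right-half value and tally the left-half values above it:
r = 13: 27, 38, 49, 62, 63, 66 → 6
r = 18: 27, 38, 49, 62, 63, 66 → 6
r = 28: 38, 49, 62, 63, 66 → 5
r = 36: 38, 49, 62, 63, 66 → 5
r = 42: 49, 62, 63, 66 → 4
r = 43: 49, 62, 63, 66 → 4
r = 57: 62, 63, 66 → 3
Cross-inversions: 6 + 6 + 5 + 5 + 4 + 4 + 3 = 33

There are 33 split inversions.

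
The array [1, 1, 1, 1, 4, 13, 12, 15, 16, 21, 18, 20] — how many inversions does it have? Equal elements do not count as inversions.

Element-by-element contributions:
1: 0
1: 0
1: 0
1: 0
4: 0
13: 1
12: 0
15: 0
16: 0
21: 2
18: 0
20: 0
Sum: 0 + 0 + 0 + 0 + 0 + 1 + 0 + 0 + 0 + 2 + 0 + 0 = 3

3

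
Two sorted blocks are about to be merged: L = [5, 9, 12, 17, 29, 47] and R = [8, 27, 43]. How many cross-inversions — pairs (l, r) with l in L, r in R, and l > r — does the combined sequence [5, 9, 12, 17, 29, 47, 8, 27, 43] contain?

8 split inversions

Count, for every r in R, how many entries of L exceed r:
r = 8: 9, 12, 17, 29, 47 → 5
r = 27: 29, 47 → 2
r = 43: 47 → 1
Cross-inversions: 5 + 2 + 1 = 8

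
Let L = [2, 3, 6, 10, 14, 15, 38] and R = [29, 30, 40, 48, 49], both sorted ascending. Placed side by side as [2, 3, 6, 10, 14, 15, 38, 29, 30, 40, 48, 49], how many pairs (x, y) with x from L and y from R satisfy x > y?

There are 2 split inversions.

For each element r of the right run, count left-run elements greater than r:
r = 29: 38 → 1
r = 30: 38 → 1
r = 40: none → 0
r = 48: none → 0
r = 49: none → 0
Cross-inversions: 1 + 1 + 0 + 0 + 0 = 2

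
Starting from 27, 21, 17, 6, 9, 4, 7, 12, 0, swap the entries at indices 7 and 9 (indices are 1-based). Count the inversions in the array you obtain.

28 inversions

Positions 7 and 9 hold 7 and 0; after swapping, the array is [27, 21, 17, 6, 9, 4, 0, 12, 7].
Count, for each position, how many later elements it exceeds:
27 → 21, 17, 6, 9, 4, 0, 12, 7 → 8
21 → 17, 6, 9, 4, 0, 12, 7 → 7
17 → 6, 9, 4, 0, 12, 7 → 6
6 → 4, 0 → 2
9 → 4, 0, 7 → 3
4 → 0 → 1
0 → none → 0
12 → 7 → 1
7 → none → 0
Sum: 8 + 7 + 6 + 2 + 3 + 1 + 0 + 1 + 0 = 28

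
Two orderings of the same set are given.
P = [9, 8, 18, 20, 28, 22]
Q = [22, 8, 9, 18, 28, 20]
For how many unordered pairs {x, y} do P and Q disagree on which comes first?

Assign each item its position (1..6) in the first ordering, then rewrite the second ordering as that position sequence:
positions: 9→1, 8→2, 18→3, 20→4, 28→5, 22→6
second ordering as positions: [6, 2, 1, 3, 5, 4]
Discordant pairs = inversions in this position sequence.
6: 2, 1, 3, 5, 4 → 5
2: 1 → 1
1: 0
3: 0
5: 4 → 1
4: 0
Total: 5 + 1 + 0 + 0 + 1 + 0 = 7

7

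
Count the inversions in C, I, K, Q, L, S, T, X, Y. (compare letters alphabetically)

1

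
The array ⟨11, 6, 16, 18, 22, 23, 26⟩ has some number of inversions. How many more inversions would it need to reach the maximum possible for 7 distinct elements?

20 inversions short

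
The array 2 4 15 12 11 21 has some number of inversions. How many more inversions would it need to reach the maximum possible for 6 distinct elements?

12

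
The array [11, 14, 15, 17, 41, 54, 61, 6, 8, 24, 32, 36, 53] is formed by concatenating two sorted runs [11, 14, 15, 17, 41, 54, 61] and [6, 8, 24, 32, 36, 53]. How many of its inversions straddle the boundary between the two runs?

For each element r of the right run, count left-run elements greater than r:
r = 6: 11, 14, 15, 17, 41, 54, 61 → 7
r = 8: 11, 14, 15, 17, 41, 54, 61 → 7
r = 24: 41, 54, 61 → 3
r = 32: 41, 54, 61 → 3
r = 36: 41, 54, 61 → 3
r = 53: 54, 61 → 2
Cross-inversions: 7 + 7 + 3 + 3 + 3 + 2 = 25

25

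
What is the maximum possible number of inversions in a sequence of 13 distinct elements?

78

The maximum occurs when the array is in strictly decreasing order: every one of the C(13, 2) pairs is inverted.
C(13, 2) = 13·12/2 = 78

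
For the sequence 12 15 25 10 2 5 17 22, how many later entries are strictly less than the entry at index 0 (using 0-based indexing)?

3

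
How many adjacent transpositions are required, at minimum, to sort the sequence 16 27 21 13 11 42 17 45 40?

13 swaps

Each adjacent swap fixes exactly one inversion, so the minimum swap count equals the number of inversions.
Count inversions — for each element, later elements that are smaller:
16: 13, 11 → 2
27: 21, 13, 11, 17 → 4
21: 13, 11, 17 → 3
13: 11 → 1
11: none → 0
42: 17, 40 → 2
17: none → 0
45: 40 → 1
40: none → 0
Total inversions: 2 + 4 + 3 + 1 + 0 + 2 + 0 + 1 + 0 = 13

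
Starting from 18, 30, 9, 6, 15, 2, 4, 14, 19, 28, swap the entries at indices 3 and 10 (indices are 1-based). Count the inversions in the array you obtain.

Positions 3 and 10 hold 9 and 28; after swapping, the array is [18, 30, 28, 6, 15, 2, 4, 14, 19, 9].
For each element, count later entries that are smaller:
18: 6
30: 8
28: 7
6: 2
15: 4
2: 0
4: 0
14: 1
19: 1
9: 0
Sum: 6 + 8 + 7 + 2 + 4 + 0 + 0 + 1 + 1 + 0 = 29

Inversions: 29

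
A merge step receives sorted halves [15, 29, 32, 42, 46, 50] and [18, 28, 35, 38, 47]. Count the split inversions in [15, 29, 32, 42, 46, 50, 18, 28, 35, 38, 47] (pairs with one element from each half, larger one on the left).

17

Take each right-half value and tally the left-half values above it:
r = 18: 29, 32, 42, 46, 50 → 5
r = 28: 29, 32, 42, 46, 50 → 5
r = 35: 42, 46, 50 → 3
r = 38: 42, 46, 50 → 3
r = 47: 50 → 1
Cross-inversions: 5 + 5 + 3 + 3 + 1 = 17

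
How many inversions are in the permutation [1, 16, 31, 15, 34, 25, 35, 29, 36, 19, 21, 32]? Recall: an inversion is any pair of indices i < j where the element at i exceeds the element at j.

For each element, count later entries that are smaller:
1: 0
16: 1
31: 5
15: 0
34: 5
25: 2
35: 4
29: 2
36: 3
19: 0
21: 0
32: 0
Sum: 0 + 1 + 5 + 0 + 5 + 2 + 4 + 2 + 3 + 0 + 0 + 0 = 22

Out-of-order pairs: 22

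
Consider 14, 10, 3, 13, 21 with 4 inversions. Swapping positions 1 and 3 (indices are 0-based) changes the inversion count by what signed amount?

+1

Positions 1 and 3 hold 10 and 13; after swapping, the array is [14, 13, 3, 10, 21].
Sweep left to right; for each value list the smaller values that follow it:
14 → 13, 3, 10 → 3
13 → 3, 10 → 2
3 → none → 0
10 → none → 0
21 → none → 0
Sum: 3 + 2 + 0 + 0 + 0 = 5
Change: 5 − 4 = +1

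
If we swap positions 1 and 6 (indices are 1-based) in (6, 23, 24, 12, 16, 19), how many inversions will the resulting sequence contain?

Positions 1 and 6 hold 6 and 19; after swapping, the array is [19, 23, 24, 12, 16, 6].
Sweep left to right; for each value list the smaller values that follow it:
19: 3
23: 3
24: 3
12: 1
16: 1
6: 0
Sum: 3 + 3 + 3 + 1 + 1 + 0 = 11

11 inversions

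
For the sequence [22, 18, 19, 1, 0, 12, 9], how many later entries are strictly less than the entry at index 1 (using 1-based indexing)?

6 such elements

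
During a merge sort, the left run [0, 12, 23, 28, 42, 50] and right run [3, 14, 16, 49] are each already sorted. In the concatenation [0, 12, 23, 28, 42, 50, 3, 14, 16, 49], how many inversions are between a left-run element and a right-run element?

There are 14 split inversions.

For each element r of the right run, count left-run elements greater than r:
r = 3: 12, 23, 28, 42, 50 → 5
r = 14: 23, 28, 42, 50 → 4
r = 16: 23, 28, 42, 50 → 4
r = 49: 50 → 1
Cross-inversions: 5 + 4 + 4 + 1 = 14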